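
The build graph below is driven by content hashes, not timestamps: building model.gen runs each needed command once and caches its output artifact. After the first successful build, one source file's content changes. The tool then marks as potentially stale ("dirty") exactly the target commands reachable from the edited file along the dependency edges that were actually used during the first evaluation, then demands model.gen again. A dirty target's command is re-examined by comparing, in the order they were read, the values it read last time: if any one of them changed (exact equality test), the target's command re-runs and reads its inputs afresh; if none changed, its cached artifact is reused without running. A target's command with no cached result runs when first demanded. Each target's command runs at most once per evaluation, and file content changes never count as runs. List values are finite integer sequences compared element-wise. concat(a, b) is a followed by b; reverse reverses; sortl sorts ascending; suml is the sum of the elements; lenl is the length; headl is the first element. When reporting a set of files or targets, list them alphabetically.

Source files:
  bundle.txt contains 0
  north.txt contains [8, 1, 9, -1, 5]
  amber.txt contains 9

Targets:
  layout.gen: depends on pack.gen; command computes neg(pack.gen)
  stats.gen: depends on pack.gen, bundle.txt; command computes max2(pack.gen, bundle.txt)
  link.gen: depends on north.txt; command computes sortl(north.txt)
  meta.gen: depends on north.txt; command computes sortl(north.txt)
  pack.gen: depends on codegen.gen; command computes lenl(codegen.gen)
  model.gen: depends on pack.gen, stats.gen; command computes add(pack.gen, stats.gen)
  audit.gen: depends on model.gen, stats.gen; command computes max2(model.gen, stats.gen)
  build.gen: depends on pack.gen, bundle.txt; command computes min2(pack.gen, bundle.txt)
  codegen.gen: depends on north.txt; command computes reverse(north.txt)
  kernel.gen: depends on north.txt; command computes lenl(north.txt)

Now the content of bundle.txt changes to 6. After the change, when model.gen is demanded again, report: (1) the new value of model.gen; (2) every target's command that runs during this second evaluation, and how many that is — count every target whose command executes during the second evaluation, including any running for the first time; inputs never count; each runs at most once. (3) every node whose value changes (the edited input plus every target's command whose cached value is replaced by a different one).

Initial pass — values computed on the first demand:
  codegen.gen = reverse([8, 1, 9, -1, 5]) = [5, -1, 9, 1, 8]
  pack.gen = lenl([5, -1, 9, 1, 8]) = 5
  stats.gen = max2(5, 0) = 5
  model.gen = add(5, 5) = 10

Second demand — change propagation:
  stats.gen: re-runs because bundle.txt 0->6; new result 6.
  model.gen: re-runs because stats.gen 5->6; new result 11.

model.gen now evaluates to 11.
Run set: model.gen, stats.gen (2 run).
Changed values: bundle.txt, model.gen, stats.gen.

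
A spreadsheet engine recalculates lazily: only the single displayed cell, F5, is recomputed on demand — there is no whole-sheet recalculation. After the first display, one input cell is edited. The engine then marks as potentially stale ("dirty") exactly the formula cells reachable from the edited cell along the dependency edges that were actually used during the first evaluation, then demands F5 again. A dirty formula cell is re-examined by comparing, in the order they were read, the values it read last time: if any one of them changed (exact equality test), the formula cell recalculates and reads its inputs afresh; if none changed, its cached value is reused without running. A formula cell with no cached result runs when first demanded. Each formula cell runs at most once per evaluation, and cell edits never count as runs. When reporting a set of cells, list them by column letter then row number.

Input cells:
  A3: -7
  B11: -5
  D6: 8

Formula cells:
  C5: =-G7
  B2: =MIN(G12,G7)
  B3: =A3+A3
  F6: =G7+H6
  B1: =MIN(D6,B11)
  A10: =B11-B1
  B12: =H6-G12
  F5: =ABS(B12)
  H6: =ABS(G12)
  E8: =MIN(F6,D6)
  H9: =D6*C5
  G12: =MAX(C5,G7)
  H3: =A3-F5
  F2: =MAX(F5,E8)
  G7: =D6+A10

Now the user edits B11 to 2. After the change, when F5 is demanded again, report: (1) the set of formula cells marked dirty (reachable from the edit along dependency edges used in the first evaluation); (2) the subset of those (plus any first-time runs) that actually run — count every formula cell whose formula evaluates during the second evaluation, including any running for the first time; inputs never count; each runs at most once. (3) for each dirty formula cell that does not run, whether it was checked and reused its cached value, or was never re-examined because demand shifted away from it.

First evaluation (everything demanded from the output):
  B1 = MIN(8, -5) = -5
  A10 = -5 - -5 = 0
  G7 = 8 + 0 = 8
  C5 = -(8) = -8
  G12 = MAX(-8, 8) = 8
  H6 = ABS(8) = 8
  B12 = 8 - 8 = 0
  F5 = ABS(0) = 0

Propagation after the edit:
  B1: runs — B11 -5->2; result 2.
  A10: runs — B11 -5->2; B1 -5->2; result 0 (same value as before).
  G7: checked — values it read are unchanged (D6 unchanged, A10 unchanged); reused cached 8 without running.
  C5: checked — values it read are unchanged (G7 unchanged); reused cached -8 without running.
  G12: checked — values it read are unchanged (C5 unchanged, G7 unchanged); reused cached 8 without running.
  H6: checked — values it read are unchanged (G12 unchanged); reused cached 8 without running.
  B12: checked — values it read are unchanged (H6 unchanged, G12 unchanged); reused cached 0 without running.
  F5: checked — values it read are unchanged (B12 unchanged); reused cached 0 without running.

Key observation: the change is absorbed at A10 — it re-runs but produces the same value, and the output's value is unchanged.

Marked dirty: A10, B1, B12, C5, F5, G7, G12, H6.
Formula cells that run: A10, B1 — 2 in total.
Checked but reused from cache: B12, C5, F5, G7, G12, H6.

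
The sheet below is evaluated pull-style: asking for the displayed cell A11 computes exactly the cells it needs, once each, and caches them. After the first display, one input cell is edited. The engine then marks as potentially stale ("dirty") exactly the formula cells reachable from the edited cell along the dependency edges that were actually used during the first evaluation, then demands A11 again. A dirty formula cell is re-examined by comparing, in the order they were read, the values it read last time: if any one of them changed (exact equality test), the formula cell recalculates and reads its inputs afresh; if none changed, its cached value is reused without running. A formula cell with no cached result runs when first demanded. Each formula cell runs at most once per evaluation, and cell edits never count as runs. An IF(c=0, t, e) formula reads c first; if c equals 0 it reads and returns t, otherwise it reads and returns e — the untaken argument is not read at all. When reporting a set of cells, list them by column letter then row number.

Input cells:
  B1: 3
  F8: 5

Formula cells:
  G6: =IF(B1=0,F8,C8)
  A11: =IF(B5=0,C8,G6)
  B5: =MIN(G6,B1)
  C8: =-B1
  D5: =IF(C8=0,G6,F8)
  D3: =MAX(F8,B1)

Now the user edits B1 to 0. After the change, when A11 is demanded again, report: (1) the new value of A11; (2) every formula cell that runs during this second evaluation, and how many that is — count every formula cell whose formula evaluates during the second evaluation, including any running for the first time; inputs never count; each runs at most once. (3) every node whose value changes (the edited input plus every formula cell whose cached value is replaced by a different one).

First demand of the output computes:
  C8 = -(3) = -3
  G6 = IF(B1=0: B1=3 -> else branch C8) = -3
  B5 = MIN(-3, 3) = -3
  A11 = IF(B5=0: B5=-3 -> else branch G6) = -3

After the edit, cleaning proceeds:
  C8: a read changed (B1 3->0) — executes, giving 0.
  G6: a read changed (B1 3->0; C8 -3->0) — executes, giving 5.
  B5: a read changed (G6 -3->5; B1 3->0) — executes, giving 0.
  A11: a read changed (B5 -3->0; G6 -3->5) — executes, giving 0.

Demanding A11 again yields 0.
4 formula cells run: A11, B5, C8, G6.
The nodes whose values change: A11, B1, B5, C8, G6.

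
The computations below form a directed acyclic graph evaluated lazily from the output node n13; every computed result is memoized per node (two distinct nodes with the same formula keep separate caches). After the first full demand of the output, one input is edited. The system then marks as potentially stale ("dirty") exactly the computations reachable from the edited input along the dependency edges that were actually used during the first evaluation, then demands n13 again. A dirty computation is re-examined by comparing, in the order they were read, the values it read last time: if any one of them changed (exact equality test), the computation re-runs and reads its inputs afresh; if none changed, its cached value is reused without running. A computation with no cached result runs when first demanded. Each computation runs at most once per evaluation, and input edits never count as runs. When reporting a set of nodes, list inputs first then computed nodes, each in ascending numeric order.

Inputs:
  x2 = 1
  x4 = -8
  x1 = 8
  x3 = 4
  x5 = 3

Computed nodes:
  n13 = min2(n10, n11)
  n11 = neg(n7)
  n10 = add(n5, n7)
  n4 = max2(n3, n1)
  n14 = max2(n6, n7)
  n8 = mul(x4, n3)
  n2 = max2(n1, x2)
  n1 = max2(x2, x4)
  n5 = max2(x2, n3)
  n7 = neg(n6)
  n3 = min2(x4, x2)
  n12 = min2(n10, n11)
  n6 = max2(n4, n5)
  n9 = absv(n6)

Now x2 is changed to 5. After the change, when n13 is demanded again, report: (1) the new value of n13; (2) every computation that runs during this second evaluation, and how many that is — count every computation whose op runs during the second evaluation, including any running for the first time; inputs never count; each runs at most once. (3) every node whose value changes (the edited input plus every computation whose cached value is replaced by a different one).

Demanding n13 again yields 0.
9 computations run: n1, n3, n4, n5, n6, n7, n10, n11, n13.
The nodes whose values change: x2, n1, n4, n5, n6, n7, n11.

First demand of the output computes:
  n1 = max2(1, -8) = 1
  n3 = min2(-8, 1) = -8
  n4 = max2(-8, 1) = 1
  n5 = max2(1, -8) = 1
  n6 = max2(1, 1) = 1
  n7 = neg(1) = -1
  n10 = add(1, -1) = 0
  n11 = neg(-1) = 1
  n13 = min2(0, 1) = 0

After the edit, cleaning proceeds:
  n1: a read changed (x2 1->5) — executes, giving 5.
  n3: a read changed (x2 1->5) — executes, giving -8 — identical to its old value.
  n4: a read changed (n1 1->5) — executes, giving 5.
  n5: a read changed (x2 1->5) — executes, giving 5.
  n6: a read changed (n4 1->5; n5 1->5) — executes, giving 5.
  n7: a read changed (n6 1->5) — executes, giving -5.
  n10: a read changed (n5 1->5; n7 -1->-5) — executes, giving 0 — identical to its old value.
  n11: a read changed (n7 -1->-5) — executes, giving 5.
  n13: a read changed (n11 1->5) — executes, giving 0 — identical to its old value.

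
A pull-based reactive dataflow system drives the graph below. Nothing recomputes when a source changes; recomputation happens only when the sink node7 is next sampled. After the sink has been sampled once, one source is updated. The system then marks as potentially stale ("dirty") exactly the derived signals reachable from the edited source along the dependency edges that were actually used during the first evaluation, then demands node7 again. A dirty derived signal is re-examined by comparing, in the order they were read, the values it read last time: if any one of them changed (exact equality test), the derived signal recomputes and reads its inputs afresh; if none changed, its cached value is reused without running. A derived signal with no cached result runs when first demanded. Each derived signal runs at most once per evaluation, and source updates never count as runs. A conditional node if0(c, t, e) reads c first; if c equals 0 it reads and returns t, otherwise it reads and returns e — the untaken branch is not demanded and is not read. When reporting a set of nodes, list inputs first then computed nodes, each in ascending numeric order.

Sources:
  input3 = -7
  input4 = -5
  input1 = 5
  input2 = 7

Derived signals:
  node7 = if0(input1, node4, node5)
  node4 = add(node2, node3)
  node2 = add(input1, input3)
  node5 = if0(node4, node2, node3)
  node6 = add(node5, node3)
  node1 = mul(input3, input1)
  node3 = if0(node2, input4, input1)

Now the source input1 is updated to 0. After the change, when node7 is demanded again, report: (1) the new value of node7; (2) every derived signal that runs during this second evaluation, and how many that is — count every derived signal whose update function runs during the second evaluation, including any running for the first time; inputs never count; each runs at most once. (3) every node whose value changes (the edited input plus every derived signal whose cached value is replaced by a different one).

First evaluation (everything demanded from the output):
  node2 = add(5, -7) = -2
  node3 = if0(node2=-2 -> else branch input1) = 5
  node4 = add(-2, 5) = 3
  node5 = if0(node4=3 -> else branch node3) = 5
  node7 = if0(input1=5 -> else branch node5) = 5

Propagation after the edit:
  node2: runs — input1 5->0; result -7.
  node3: runs — node2 -2->-7; input1 5->0; result 0.
  node4: runs — node2 -2->-7; node3 5->0; result -7.
  node5: marked dirty but never re-examined — demand shifted away from it.
  node7: runs — input1 5->0; result -7.

Key observation: a condition flipped, so demand moved to the other branch — node5 is never re-examined.

New value of node7: -7.
Derived signals that run: node2, node3, node4, node7 — 4 in total.
Values that change: input1, node2, node3, node4, node7.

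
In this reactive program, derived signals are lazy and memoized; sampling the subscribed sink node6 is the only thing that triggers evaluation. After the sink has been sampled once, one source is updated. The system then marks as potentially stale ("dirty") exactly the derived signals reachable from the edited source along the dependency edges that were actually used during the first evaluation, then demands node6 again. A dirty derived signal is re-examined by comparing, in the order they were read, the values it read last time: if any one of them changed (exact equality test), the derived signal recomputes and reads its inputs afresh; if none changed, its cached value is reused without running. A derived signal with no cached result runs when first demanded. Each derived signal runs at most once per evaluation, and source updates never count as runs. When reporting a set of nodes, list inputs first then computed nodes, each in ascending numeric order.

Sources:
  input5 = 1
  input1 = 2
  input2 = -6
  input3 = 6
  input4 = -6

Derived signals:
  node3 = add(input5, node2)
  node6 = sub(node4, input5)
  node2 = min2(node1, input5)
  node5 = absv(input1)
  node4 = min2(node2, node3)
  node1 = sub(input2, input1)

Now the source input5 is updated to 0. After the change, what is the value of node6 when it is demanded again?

First demand of the output computes:
  node1 = sub(-6, 2) = -8
  node2 = min2(-8, 1) = -8
  node3 = add(1, -8) = -7
  node4 = min2(-8, -7) = -8
  node6 = sub(-8, 1) = -9

After the edit, cleaning proceeds:
  node2: a read changed (input5 1->0) — executes, giving -8 — identical to its old value.
  node3: a read changed (input5 1->0) — executes, giving -8.
  node4: a read changed (node3 -7->-8) — executes, giving -8 — identical to its old value.
  node6: a read changed (input5 1->0) — executes, giving -8.

Demanding node6 again yields -8.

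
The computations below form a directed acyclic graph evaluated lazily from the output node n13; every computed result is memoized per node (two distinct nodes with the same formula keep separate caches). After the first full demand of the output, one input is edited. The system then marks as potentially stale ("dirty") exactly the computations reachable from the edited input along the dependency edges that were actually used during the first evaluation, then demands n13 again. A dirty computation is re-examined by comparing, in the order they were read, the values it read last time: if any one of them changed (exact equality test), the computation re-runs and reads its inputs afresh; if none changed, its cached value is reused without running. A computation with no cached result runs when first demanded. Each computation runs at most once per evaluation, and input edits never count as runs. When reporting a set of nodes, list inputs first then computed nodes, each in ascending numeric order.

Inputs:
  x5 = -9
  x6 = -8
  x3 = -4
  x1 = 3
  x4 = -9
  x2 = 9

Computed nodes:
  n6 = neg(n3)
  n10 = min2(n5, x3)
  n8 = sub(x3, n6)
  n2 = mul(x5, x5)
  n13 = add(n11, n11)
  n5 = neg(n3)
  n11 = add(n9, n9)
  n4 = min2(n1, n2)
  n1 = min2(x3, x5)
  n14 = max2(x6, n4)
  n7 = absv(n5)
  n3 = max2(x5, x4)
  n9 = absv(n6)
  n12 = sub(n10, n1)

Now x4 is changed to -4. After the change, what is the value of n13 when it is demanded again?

Demanding n13 again yields 16.

First demand of the output computes:
  n3 = max2(-9, -9) = -9
  n6 = neg(-9) = 9
  n9 = absv(9) = 9
  n11 = add(9, 9) = 18
  n13 = add(18, 18) = 36

After the edit, cleaning proceeds:
  n3: a read changed (x4 -9->-4) — executes, giving -4.
  n6: a read changed (n3 -9->-4) — executes, giving 4.
  n9: a read changed (n6 9->4) — executes, giving 4.
  n11: a read changed (n9 9->4; n9 9->4) — executes, giving 8.
  n13: a read changed (n11 18->8; n11 18->8) — executes, giving 16.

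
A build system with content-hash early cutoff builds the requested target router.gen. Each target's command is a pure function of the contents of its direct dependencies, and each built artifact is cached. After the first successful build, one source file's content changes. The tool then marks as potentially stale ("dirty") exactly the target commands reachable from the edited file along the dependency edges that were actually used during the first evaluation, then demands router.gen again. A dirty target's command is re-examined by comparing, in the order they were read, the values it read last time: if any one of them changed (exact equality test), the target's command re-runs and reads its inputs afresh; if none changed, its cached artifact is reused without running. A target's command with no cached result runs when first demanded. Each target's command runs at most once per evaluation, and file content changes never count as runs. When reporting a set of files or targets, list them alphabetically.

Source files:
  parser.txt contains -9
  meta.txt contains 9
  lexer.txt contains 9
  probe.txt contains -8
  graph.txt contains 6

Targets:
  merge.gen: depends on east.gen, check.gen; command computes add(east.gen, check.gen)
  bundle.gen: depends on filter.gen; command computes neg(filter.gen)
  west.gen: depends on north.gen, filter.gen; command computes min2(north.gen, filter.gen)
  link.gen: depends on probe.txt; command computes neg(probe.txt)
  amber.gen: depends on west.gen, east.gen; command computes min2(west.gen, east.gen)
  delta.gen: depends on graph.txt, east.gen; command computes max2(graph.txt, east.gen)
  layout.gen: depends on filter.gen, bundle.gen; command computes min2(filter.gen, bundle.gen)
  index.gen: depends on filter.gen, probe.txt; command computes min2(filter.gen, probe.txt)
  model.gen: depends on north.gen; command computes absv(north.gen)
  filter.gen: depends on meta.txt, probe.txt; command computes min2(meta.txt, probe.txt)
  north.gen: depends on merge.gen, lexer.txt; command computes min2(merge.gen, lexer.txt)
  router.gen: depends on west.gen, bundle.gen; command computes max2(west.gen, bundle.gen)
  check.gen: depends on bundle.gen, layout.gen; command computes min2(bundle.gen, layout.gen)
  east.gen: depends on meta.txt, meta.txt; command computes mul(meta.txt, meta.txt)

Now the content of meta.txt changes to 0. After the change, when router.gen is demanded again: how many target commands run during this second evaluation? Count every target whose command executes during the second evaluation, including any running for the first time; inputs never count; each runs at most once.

First evaluation (everything demanded from the output):
  east.gen = mul(9, 9) = 81
  filter.gen = min2(9, -8) = -8
  bundle.gen = neg(-8) = 8
  layout.gen = min2(-8, 8) = -8
  check.gen = min2(8, -8) = -8
  merge.gen = add(81, -8) = 73
  north.gen = min2(73, 9) = 9
  west.gen = min2(9, -8) = -8
  router.gen = max2(-8, 8) = 8

Propagation after the edit:
  east.gen: runs — meta.txt 9->0; meta.txt 9->0; result 0.
  filter.gen: runs — meta.txt 9->0; result -8 (same value as before).
  bundle.gen: checked — values it read are unchanged (filter.gen unchanged); reused cached 8 without running.
  layout.gen: checked — values it read are unchanged (filter.gen unchanged, bundle.gen unchanged); reused cached -8 without running.
  check.gen: checked — values it read are unchanged (bundle.gen unchanged, layout.gen unchanged); reused cached -8 without running.
  merge.gen: runs — east.gen 81->0; result -8.
  north.gen: runs — merge.gen 73->-8; result -8.
  west.gen: runs — north.gen 9->-8; result -8 (same value as before).
  router.gen: checked — values it read are unchanged (west.gen unchanged, bundle.gen unchanged); reused cached 8 without running.

Key observation: the cutoff stops propagation at bundle.gen — its inputs' values are unchanged, so it reuses its cache.

Target commands that run: east.gen, filter.gen, merge.gen, north.gen, west.gen — 5 in total.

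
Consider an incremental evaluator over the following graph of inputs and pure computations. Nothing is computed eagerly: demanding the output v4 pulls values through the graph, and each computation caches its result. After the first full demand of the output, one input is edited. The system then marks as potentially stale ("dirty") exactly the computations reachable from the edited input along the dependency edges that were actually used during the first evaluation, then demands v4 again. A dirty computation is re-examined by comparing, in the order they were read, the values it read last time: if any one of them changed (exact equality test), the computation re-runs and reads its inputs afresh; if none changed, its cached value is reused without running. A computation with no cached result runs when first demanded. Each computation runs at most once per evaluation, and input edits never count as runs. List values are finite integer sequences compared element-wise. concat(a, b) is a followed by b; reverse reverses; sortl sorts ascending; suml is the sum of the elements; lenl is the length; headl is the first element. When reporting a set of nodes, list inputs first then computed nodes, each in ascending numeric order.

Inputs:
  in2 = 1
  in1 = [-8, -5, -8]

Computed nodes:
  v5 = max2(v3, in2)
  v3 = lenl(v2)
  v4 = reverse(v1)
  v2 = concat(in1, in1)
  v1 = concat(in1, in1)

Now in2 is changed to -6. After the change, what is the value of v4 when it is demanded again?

v4 now evaluates to [-8, -5, -8, -8, -5, -8].
The important point: nothing the output needs ever reads in2, so the edit is invisible to it.

Initial pass — values computed on the first demand:
  v1 = concat([-8, -5, -8], [-8, -5, -8]) = [-8, -5, -8, -8, -5, -8]
  v4 = reverse([-8, -5, -8, -8, -5, -8]) = [-8, -5, -8, -8, -5, -8]

Second demand — change propagation:
  no demanded computation ever read in2, so the edit dirties nothing and nothing runs.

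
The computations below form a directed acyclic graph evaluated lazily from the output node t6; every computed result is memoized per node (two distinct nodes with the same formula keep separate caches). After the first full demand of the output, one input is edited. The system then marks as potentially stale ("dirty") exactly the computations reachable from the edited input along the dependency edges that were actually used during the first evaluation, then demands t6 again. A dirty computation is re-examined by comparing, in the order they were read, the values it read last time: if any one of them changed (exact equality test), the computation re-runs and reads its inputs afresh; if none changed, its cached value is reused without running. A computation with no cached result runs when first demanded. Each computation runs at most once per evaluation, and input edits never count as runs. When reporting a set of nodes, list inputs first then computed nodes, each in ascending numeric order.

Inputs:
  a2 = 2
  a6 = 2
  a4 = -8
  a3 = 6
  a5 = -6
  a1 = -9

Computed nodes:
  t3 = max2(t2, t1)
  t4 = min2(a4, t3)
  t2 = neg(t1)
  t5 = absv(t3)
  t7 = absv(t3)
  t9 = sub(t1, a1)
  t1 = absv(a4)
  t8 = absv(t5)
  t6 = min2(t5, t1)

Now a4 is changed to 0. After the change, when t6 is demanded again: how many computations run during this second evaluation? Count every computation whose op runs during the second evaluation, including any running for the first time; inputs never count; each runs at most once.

First demand of the output computes:
  t1 = absv(-8) = 8
  t2 = neg(8) = -8
  t3 = max2(-8, 8) = 8
  t5 = absv(8) = 8
  t6 = min2(8, 8) = 8

After the edit, cleaning proceeds:
  t1: a read changed (a4 -8->0) — executes, giving 0.
  t2: a read changed (t1 8->0) — executes, giving 0.
  t3: a read changed (t2 -8->0; t1 8->0) — executes, giving 0.
  t5: a read changed (t3 8->0) — executes, giving 0.
  t6: a read changed (t5 8->0; t1 8->0) — executes, giving 0.

5 computations run: t1, t2, t3, t5, t6.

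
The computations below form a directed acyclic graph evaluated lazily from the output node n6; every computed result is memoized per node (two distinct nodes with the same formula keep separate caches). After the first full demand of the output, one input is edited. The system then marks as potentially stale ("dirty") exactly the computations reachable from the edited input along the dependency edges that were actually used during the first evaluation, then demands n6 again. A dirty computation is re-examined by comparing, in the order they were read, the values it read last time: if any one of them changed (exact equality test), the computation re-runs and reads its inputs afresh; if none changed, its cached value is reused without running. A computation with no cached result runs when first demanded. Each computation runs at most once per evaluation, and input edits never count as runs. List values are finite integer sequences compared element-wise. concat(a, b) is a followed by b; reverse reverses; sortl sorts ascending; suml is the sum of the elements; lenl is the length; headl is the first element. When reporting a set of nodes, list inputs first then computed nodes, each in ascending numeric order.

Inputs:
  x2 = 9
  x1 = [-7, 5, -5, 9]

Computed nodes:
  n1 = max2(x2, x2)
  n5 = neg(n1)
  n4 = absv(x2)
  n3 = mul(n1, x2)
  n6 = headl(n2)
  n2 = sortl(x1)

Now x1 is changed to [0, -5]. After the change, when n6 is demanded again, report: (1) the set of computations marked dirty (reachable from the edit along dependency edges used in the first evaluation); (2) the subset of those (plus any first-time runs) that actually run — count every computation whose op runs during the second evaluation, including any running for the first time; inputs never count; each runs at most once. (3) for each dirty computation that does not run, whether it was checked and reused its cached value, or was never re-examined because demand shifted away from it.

First demand of the output computes:
  n2 = sortl([-7, 5, -5, 9]) = [-7, -5, 5, 9]
  n6 = headl([-7, -5, 5, 9]) = -7

After the edit, cleaning proceeds:
  n2: a read changed (x1 [-7, 5, -5, 9]->[0, -5]) — executes, giving [-5, 0].
  n6: a read changed (n2 [-7, -5, 5, 9]->[-5, 0]) — executes, giving -5.

The edit dirties: n2, n6.
2 computations run: n2, n6.
No dirty computation escaped a run.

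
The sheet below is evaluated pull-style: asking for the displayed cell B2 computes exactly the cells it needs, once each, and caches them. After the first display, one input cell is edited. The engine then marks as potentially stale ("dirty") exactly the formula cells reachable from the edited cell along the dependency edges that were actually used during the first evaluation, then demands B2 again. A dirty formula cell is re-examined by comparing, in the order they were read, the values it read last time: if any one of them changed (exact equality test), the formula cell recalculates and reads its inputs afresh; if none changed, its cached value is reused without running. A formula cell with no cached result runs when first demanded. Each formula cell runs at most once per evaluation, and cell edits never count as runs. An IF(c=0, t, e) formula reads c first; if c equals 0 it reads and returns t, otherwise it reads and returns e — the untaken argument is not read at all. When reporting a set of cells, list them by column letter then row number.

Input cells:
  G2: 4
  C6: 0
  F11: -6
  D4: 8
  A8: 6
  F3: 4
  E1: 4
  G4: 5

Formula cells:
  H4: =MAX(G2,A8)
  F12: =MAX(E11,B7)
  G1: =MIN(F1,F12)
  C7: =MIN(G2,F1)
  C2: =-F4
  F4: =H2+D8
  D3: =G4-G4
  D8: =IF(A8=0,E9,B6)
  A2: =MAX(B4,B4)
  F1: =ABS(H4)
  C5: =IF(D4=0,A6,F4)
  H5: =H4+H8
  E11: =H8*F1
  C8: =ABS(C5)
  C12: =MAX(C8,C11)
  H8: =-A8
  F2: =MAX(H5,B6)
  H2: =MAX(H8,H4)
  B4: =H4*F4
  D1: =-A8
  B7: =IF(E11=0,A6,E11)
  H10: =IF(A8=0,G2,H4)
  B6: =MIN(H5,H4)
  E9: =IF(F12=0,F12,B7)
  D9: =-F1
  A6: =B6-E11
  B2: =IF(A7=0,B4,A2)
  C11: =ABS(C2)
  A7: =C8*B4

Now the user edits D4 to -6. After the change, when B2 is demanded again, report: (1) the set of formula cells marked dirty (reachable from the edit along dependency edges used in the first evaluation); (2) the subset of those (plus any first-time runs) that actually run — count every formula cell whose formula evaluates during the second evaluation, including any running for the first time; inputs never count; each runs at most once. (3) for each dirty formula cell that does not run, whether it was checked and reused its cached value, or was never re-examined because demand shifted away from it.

The edit dirties: A7, B2, C5, C8.
1 formula cells run: C5.
Cache hits after checking: A7, B2, C8.
Note the absorption at C5: it re-runs yet its value is the same, leaving the output's value untouched.

First demand of the output computes:
  H4 = MAX(4, 6) = 6
  H8 = -(6) = -6
  H2 = MAX(-6, 6) = 6
  H5 = 6 + -6 = 0
  B6 = MIN(0, 6) = 0
  D8 = IF(A8=0: A8=6 -> else branch B6) = 0
  F4 = 6 + 0 = 6
  B4 = 6 * 6 = 36
  A2 = MAX(36, 36) = 36
  C5 = IF(D4=0: D4=8 -> else branch F4) = 6
  C8 = ABS(6) = 6
  A7 = 6 * 36 = 216
  B2 = IF(A7=0: A7=216 -> else branch A2) = 36

After the edit, cleaning proceeds:
  C5: a read changed (D4 8->-6) — executes, giving 6 — identical to its old value.
  C8: dirty, but its reads are unchanged (C5 unchanged); cached 6 stands.
  A7: dirty, but its reads are unchanged (C8 unchanged, B4 unchanged); cached 216 stands.
  B2: dirty, but its reads are unchanged (A7 unchanged, A2 unchanged); cached 36 stands.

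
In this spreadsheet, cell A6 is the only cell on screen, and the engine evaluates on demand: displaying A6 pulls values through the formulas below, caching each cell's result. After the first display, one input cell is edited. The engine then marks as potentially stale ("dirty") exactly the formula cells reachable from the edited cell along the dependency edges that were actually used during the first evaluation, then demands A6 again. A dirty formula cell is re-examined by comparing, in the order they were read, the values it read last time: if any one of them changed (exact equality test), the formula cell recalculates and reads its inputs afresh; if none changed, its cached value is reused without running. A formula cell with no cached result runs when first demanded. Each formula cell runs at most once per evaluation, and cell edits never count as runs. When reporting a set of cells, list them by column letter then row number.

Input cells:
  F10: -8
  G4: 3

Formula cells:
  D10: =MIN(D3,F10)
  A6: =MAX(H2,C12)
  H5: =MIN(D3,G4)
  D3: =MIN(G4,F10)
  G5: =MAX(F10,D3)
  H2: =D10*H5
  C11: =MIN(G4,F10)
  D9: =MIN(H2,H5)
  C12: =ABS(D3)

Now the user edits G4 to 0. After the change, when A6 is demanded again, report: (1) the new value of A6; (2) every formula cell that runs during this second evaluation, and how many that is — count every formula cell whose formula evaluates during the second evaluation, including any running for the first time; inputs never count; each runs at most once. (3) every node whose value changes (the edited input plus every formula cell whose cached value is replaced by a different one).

A6 now evaluates to 64.
Run set: D3, H5 (2 run).
Changed values: G4.
The important point: at D10 every value read last time is unchanged, so the dirty flag clears without a run.

Initial pass — values computed on the first demand:
  D3 = MIN(3, -8) = -8
  C12 = ABS(-8) = 8
  D10 = MIN(-8, -8) = -8
  H5 = MIN(-8, 3) = -8
  H2 = -8 * -8 = 64
  A6 = MAX(64, 8) = 64

Second demand — change propagation:
  D3: re-runs because G4 3->0; new result -8 (unchanged).
  C12: re-examined; everything it read last time is the same (D3 unchanged) — cache 8 kept, no run.
  D10: re-examined; everything it read last time is the same (D3 unchanged, F10 unchanged) — cache -8 kept, no run.
  H5: re-runs because G4 3->0; new result -8 (unchanged).
  H2: re-examined; everything it read last time is the same (D10 unchanged, H5 unchanged) — cache 64 kept, no run.
  A6: re-examined; everything it read last time is the same (H2 unchanged, C12 unchanged) — cache 64 kept, no run.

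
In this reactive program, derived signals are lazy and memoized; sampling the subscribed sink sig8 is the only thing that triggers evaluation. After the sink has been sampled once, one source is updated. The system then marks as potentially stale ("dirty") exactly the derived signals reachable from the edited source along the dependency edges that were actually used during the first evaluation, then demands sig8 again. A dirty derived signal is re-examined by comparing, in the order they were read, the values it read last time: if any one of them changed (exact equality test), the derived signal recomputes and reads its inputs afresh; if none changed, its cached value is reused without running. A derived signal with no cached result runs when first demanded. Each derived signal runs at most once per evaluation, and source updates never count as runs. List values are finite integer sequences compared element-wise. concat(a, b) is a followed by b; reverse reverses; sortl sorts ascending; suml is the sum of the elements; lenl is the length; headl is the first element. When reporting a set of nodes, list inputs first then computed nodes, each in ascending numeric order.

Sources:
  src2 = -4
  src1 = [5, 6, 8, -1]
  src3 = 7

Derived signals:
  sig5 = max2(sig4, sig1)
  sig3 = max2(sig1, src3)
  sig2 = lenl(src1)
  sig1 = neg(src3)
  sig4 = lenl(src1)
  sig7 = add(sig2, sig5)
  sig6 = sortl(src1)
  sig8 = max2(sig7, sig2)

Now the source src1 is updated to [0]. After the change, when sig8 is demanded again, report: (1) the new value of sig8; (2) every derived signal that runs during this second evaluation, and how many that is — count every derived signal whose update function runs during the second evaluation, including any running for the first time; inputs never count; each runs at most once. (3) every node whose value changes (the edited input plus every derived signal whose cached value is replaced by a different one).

First demand of the output computes:
  sig1 = neg(7) = -7
  sig2 = lenl([5, 6, 8, -1]) = 4
  sig4 = lenl([5, 6, 8, -1]) = 4
  sig5 = max2(4, -7) = 4
  sig7 = add(4, 4) = 8
  sig8 = max2(8, 4) = 8

After the edit, cleaning proceeds:
  sig2: a read changed (src1 [5, 6, 8, -1]->[0]) — executes, giving 1.
  sig4: a read changed (src1 [5, 6, 8, -1]->[0]) — executes, giving 1.
  sig5: a read changed (sig4 4->1) — executes, giving 1.
  sig7: a read changed (sig2 4->1; sig5 4->1) — executes, giving 2.
  sig8: a read changed (sig7 8->2; sig2 4->1) — executes, giving 2.

Demanding sig8 again yields 2.
5 derived signals run: sig2, sig4, sig5, sig7, sig8.
The nodes whose values change: src1, sig2, sig4, sig5, sig7, sig8.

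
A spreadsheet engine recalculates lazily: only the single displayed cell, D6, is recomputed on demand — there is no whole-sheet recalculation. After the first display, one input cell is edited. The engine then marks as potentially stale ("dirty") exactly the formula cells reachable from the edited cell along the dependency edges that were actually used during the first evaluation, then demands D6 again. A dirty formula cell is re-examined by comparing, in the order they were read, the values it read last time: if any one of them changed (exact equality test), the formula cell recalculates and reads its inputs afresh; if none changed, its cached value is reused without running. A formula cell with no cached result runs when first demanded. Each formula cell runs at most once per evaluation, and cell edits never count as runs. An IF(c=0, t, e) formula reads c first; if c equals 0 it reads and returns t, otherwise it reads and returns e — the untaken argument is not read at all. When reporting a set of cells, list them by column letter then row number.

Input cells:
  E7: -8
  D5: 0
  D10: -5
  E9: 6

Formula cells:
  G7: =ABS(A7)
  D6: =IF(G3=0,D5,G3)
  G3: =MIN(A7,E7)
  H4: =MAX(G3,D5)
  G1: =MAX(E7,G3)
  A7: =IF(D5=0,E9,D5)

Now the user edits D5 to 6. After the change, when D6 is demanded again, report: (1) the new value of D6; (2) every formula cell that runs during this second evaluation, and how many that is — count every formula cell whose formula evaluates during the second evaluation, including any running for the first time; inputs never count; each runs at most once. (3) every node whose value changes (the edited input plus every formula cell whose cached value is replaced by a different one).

New value of D6: -8.
Formula cells that run: A7 — 1 in total.
Values that change: D5.
Key observation: the change is absorbed at A7 — it re-runs but produces the same value, and the output's value is unchanged.

First evaluation (everything demanded from the output):
  A7 = IF(D5=0: D5=0 -> then branch E9) = 6
  G3 = MIN(6, -8) = -8
  D6 = IF(G3=0: G3=-8 -> else branch G3) = -8

Propagation after the edit:
  A7: runs — D5 0->6; result 6 (same value as before).
  G3: checked — values it read are unchanged (A7 unchanged, E7 unchanged); reused cached -8 without running.
  D6: checked — values it read are unchanged (G3 unchanged, G3 unchanged); reused cached -8 without running.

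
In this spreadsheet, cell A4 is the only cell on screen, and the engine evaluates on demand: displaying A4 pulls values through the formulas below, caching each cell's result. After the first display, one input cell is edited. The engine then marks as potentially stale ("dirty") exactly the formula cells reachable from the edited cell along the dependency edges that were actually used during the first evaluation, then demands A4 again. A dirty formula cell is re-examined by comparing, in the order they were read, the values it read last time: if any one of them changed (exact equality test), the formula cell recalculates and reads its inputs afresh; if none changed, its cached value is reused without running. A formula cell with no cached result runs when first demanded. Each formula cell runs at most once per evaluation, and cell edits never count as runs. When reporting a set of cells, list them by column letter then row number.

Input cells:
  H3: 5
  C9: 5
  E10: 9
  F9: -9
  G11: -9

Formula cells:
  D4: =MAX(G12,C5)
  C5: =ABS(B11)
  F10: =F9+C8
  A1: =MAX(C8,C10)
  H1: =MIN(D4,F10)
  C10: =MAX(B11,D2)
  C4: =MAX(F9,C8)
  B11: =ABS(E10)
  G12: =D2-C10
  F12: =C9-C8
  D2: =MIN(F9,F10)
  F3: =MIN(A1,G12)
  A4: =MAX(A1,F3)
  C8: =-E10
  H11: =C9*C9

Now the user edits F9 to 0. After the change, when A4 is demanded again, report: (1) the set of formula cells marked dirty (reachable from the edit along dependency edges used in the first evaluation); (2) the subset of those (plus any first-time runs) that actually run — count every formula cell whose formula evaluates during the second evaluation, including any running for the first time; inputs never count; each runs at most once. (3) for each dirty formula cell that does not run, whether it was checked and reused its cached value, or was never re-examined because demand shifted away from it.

Dirty set: A1, A4, C10, D2, F3, F10, G12.
Run set: A4, C10, D2, F3, F10, G12 (6 run).
Re-examined without running (cache reused): A1.
The important point: at A1 every value read last time is unchanged, so the dirty flag clears without a run.

Initial pass — values computed on the first demand:
  B11 = ABS(9) = 9
  C8 = -(9) = -9
  F10 = -9 + -9 = -18
  D2 = MIN(-9, -18) = -18
  C10 = MAX(9, -18) = 9
  A1 = MAX(-9, 9) = 9
  G12 = -18 - 9 = -27
  F3 = MIN(9, -27) = -27
  A4 = MAX(9, -27) = 9

Second demand — change propagation:
  F10: re-runs because F9 -9->0; new result -9.
  D2: re-runs because F9 -9->0; F10 -18->-9; new result -9.
  C10: re-runs because D2 -18->-9; new result 9 (unchanged).
  A1: re-examined; everything it read last time is the same (C8 unchanged, C10 unchanged) — cache 9 kept, no run.
  G12: re-runs because D2 -18->-9; new result -18.
  F3: re-runs because G12 -27->-18; new result -18.
  A4: re-runs because F3 -27->-18; new result 9 (unchanged).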